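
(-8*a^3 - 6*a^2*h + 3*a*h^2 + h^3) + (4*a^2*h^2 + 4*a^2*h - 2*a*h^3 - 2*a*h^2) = -8*a^3 + 4*a^2*h^2 - 2*a^2*h - 2*a*h^3 + a*h^2 + h^3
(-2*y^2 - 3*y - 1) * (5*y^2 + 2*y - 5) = -10*y^4 - 19*y^3 - y^2 + 13*y + 5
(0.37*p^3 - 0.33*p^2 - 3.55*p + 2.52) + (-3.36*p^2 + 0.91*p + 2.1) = 0.37*p^3 - 3.69*p^2 - 2.64*p + 4.62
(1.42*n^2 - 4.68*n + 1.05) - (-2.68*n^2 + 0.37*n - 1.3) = 4.1*n^2 - 5.05*n + 2.35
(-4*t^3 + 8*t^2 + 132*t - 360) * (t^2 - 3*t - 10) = -4*t^5 + 20*t^4 + 148*t^3 - 836*t^2 - 240*t + 3600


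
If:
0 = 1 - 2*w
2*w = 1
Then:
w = 1/2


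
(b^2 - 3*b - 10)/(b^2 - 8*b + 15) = (b + 2)/(b - 3)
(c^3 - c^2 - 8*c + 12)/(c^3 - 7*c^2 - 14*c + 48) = (c - 2)/(c - 8)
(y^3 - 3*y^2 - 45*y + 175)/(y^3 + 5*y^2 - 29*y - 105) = (y - 5)/(y + 3)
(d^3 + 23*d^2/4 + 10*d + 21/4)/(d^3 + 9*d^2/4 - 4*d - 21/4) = (4*d + 7)/(4*d - 7)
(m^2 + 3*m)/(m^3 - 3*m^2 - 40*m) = (m + 3)/(m^2 - 3*m - 40)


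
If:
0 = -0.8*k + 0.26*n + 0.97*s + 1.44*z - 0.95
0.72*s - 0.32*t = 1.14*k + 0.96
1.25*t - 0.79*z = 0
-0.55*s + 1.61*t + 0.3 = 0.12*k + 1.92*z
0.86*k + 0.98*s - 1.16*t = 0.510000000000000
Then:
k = -0.35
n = 0.22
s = 0.76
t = -0.05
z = -0.09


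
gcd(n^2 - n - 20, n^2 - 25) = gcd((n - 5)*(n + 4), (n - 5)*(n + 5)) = n - 5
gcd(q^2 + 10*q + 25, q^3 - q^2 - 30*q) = q + 5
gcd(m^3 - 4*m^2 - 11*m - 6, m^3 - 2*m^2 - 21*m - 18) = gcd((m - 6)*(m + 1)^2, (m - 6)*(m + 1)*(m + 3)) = m^2 - 5*m - 6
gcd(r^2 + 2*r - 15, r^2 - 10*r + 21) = r - 3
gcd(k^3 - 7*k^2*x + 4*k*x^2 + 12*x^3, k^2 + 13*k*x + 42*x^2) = 1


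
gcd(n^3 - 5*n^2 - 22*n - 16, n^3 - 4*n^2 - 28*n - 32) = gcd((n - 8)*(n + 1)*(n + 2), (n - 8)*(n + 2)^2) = n^2 - 6*n - 16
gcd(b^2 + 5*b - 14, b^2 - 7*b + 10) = b - 2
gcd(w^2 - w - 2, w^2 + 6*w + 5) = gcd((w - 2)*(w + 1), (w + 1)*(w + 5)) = w + 1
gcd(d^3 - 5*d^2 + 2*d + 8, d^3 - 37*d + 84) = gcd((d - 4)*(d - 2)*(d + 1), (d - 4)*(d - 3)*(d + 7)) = d - 4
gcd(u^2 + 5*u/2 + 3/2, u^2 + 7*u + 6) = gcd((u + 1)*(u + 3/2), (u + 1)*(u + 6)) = u + 1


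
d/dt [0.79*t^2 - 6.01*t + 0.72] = 1.58*t - 6.01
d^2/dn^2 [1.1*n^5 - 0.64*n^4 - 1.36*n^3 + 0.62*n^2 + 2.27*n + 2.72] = 22.0*n^3 - 7.68*n^2 - 8.16*n + 1.24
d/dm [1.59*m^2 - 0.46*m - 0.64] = 3.18*m - 0.46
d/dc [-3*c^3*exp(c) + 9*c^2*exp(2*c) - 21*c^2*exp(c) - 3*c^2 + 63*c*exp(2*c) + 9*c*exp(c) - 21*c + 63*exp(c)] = -3*c^3*exp(c) + 18*c^2*exp(2*c) - 30*c^2*exp(c) + 144*c*exp(2*c) - 33*c*exp(c) - 6*c + 63*exp(2*c) + 72*exp(c) - 21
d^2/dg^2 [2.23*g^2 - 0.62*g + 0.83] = 4.46000000000000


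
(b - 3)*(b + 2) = b^2 - b - 6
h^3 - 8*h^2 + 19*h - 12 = (h - 4)*(h - 3)*(h - 1)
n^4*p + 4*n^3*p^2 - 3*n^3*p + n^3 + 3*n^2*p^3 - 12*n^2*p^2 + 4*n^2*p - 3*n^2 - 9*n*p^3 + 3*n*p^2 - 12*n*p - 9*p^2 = (n - 3)*(n + p)*(n + 3*p)*(n*p + 1)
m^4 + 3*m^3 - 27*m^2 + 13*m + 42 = (m - 3)*(m - 2)*(m + 1)*(m + 7)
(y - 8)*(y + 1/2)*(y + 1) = y^3 - 13*y^2/2 - 23*y/2 - 4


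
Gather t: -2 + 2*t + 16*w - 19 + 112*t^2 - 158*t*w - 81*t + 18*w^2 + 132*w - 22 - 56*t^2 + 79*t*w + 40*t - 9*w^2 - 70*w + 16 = 56*t^2 + t*(-79*w - 39) + 9*w^2 + 78*w - 27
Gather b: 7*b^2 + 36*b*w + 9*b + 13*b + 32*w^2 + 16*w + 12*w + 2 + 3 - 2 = 7*b^2 + b*(36*w + 22) + 32*w^2 + 28*w + 3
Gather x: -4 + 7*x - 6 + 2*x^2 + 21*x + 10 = 2*x^2 + 28*x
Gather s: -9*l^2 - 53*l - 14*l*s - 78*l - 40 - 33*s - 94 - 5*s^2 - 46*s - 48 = -9*l^2 - 131*l - 5*s^2 + s*(-14*l - 79) - 182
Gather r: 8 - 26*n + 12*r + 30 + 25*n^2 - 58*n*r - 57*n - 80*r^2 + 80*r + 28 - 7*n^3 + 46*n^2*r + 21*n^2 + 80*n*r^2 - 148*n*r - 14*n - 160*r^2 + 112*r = -7*n^3 + 46*n^2 - 97*n + r^2*(80*n - 240) + r*(46*n^2 - 206*n + 204) + 66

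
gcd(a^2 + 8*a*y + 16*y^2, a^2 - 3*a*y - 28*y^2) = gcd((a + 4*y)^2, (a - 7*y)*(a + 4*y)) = a + 4*y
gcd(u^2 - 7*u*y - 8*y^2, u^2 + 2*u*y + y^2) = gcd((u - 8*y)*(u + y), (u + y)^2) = u + y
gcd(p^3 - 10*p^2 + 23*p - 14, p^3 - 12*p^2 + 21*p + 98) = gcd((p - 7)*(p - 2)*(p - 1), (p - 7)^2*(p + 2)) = p - 7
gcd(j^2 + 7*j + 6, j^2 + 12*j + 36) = j + 6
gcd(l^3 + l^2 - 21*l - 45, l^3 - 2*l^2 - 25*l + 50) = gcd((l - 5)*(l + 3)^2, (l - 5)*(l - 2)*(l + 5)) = l - 5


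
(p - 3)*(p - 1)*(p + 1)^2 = p^4 - 2*p^3 - 4*p^2 + 2*p + 3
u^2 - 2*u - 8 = (u - 4)*(u + 2)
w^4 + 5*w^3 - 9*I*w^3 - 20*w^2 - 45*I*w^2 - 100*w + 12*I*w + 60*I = (w + 5)*(w - 6*I)*(w - 2*I)*(w - I)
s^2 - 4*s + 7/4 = (s - 7/2)*(s - 1/2)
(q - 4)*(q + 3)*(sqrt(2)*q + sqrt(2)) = sqrt(2)*q^3 - 13*sqrt(2)*q - 12*sqrt(2)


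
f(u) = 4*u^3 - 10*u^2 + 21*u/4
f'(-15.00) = 3005.25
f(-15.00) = -15828.75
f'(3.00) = 53.25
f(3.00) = 33.75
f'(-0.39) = 14.88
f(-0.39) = -3.81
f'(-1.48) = 61.13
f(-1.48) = -42.64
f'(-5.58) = 490.49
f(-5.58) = -1035.62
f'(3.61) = 89.44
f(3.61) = 76.82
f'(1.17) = -1.72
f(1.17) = -1.14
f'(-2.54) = 133.47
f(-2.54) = -143.40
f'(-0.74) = 26.62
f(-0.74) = -10.98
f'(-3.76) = 250.10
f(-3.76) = -373.75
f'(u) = 12*u^2 - 20*u + 21/4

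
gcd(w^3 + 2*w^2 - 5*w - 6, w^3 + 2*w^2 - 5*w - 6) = w^3 + 2*w^2 - 5*w - 6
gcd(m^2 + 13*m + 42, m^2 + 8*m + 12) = m + 6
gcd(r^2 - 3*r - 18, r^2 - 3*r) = 1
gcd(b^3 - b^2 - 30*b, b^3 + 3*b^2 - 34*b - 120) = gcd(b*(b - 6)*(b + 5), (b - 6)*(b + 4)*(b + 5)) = b^2 - b - 30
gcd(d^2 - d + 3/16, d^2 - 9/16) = d - 3/4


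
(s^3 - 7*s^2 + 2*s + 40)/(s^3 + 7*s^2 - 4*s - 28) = (s^2 - 9*s + 20)/(s^2 + 5*s - 14)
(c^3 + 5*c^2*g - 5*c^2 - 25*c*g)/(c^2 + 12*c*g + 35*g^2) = c*(c - 5)/(c + 7*g)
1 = 1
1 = 1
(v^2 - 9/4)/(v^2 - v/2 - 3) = (v - 3/2)/(v - 2)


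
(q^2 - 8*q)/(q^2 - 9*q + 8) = q/(q - 1)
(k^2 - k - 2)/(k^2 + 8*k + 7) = (k - 2)/(k + 7)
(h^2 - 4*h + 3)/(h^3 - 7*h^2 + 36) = (h - 1)/(h^2 - 4*h - 12)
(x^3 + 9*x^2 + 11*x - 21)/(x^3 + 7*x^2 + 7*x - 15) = (x + 7)/(x + 5)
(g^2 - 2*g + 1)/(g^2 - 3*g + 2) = (g - 1)/(g - 2)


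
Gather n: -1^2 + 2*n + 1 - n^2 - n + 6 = -n^2 + n + 6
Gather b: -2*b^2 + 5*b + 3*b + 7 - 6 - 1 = -2*b^2 + 8*b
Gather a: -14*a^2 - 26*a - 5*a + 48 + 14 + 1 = -14*a^2 - 31*a + 63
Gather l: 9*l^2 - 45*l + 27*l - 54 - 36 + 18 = 9*l^2 - 18*l - 72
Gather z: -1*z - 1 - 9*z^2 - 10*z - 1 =-9*z^2 - 11*z - 2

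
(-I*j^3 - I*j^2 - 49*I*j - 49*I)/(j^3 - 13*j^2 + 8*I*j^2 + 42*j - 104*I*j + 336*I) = I*(-j^3 - j^2 - 49*j - 49)/(j^3 + j^2*(-13 + 8*I) + 2*j*(21 - 52*I) + 336*I)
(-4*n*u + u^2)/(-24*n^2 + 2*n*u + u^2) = u/(6*n + u)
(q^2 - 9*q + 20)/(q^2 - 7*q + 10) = (q - 4)/(q - 2)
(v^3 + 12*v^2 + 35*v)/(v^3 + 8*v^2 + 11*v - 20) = v*(v + 7)/(v^2 + 3*v - 4)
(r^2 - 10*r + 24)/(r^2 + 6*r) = (r^2 - 10*r + 24)/(r*(r + 6))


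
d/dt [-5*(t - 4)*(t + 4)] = -10*t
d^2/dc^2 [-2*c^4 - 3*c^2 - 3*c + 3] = -24*c^2 - 6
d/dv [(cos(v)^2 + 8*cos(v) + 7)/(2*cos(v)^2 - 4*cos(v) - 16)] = 5*(cos(v)^2 + 3*cos(v) + 5)*sin(v)/((cos(v) - 4)^2*(cos(v) + 2)^2)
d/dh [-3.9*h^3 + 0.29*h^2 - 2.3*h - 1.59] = -11.7*h^2 + 0.58*h - 2.3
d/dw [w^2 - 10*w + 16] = 2*w - 10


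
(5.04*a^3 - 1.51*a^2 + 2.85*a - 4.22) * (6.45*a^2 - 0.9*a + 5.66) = 32.508*a^5 - 14.2755*a^4 + 48.2679*a^3 - 38.3306*a^2 + 19.929*a - 23.8852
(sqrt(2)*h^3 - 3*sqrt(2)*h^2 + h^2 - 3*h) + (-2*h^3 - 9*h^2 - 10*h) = -2*h^3 + sqrt(2)*h^3 - 8*h^2 - 3*sqrt(2)*h^2 - 13*h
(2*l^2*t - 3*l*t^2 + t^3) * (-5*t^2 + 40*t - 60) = -10*l^2*t^3 + 80*l^2*t^2 - 120*l^2*t + 15*l*t^4 - 120*l*t^3 + 180*l*t^2 - 5*t^5 + 40*t^4 - 60*t^3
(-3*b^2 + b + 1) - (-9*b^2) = 6*b^2 + b + 1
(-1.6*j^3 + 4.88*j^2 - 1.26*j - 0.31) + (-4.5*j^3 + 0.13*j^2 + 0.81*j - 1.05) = -6.1*j^3 + 5.01*j^2 - 0.45*j - 1.36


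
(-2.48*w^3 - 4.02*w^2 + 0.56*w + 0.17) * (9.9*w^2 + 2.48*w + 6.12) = -24.552*w^5 - 45.9484*w^4 - 19.6032*w^3 - 21.5306*w^2 + 3.8488*w + 1.0404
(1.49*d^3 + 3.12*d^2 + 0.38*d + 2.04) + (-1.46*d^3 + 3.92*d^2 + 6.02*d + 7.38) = 0.03*d^3 + 7.04*d^2 + 6.4*d + 9.42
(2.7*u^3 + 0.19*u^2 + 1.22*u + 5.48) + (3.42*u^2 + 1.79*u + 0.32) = 2.7*u^3 + 3.61*u^2 + 3.01*u + 5.8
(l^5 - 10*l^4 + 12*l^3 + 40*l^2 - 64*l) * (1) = l^5 - 10*l^4 + 12*l^3 + 40*l^2 - 64*l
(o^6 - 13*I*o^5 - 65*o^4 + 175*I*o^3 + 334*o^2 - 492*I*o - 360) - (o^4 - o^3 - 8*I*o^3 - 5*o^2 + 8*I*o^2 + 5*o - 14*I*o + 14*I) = o^6 - 13*I*o^5 - 66*o^4 + o^3 + 183*I*o^3 + 339*o^2 - 8*I*o^2 - 5*o - 478*I*o - 360 - 14*I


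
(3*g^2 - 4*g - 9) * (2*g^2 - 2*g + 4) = 6*g^4 - 14*g^3 + 2*g^2 + 2*g - 36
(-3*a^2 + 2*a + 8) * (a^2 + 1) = -3*a^4 + 2*a^3 + 5*a^2 + 2*a + 8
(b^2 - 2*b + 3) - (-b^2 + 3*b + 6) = 2*b^2 - 5*b - 3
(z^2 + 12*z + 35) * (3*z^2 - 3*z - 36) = 3*z^4 + 33*z^3 + 33*z^2 - 537*z - 1260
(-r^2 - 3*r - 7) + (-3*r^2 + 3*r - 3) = -4*r^2 - 10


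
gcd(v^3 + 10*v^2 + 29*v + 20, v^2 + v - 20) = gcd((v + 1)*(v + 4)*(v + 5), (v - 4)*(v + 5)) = v + 5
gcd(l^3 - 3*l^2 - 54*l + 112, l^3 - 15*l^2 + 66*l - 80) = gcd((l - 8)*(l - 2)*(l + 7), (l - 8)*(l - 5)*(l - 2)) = l^2 - 10*l + 16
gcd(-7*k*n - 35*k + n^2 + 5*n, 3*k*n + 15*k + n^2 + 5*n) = n + 5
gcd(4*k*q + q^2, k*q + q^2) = q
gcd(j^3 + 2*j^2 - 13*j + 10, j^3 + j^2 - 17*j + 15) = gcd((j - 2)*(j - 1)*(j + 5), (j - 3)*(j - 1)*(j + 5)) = j^2 + 4*j - 5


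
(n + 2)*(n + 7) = n^2 + 9*n + 14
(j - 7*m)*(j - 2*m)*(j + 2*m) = j^3 - 7*j^2*m - 4*j*m^2 + 28*m^3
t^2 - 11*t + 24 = (t - 8)*(t - 3)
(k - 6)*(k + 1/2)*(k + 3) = k^3 - 5*k^2/2 - 39*k/2 - 9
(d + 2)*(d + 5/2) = d^2 + 9*d/2 + 5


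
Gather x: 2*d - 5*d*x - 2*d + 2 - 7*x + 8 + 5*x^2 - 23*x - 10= 5*x^2 + x*(-5*d - 30)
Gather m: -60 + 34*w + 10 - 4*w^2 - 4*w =-4*w^2 + 30*w - 50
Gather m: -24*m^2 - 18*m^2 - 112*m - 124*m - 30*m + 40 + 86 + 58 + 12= -42*m^2 - 266*m + 196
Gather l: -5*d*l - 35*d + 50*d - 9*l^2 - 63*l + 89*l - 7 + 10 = 15*d - 9*l^2 + l*(26 - 5*d) + 3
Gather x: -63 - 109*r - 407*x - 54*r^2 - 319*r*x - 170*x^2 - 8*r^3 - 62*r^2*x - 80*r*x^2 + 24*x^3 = -8*r^3 - 54*r^2 - 109*r + 24*x^3 + x^2*(-80*r - 170) + x*(-62*r^2 - 319*r - 407) - 63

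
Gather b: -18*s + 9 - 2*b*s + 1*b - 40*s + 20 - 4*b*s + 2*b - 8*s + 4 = b*(3 - 6*s) - 66*s + 33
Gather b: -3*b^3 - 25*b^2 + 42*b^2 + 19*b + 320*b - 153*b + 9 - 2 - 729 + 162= -3*b^3 + 17*b^2 + 186*b - 560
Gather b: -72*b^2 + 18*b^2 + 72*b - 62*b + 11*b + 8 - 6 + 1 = -54*b^2 + 21*b + 3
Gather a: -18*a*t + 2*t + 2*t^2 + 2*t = -18*a*t + 2*t^2 + 4*t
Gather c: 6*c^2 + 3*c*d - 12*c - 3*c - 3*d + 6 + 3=6*c^2 + c*(3*d - 15) - 3*d + 9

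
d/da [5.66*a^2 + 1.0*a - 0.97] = 11.32*a + 1.0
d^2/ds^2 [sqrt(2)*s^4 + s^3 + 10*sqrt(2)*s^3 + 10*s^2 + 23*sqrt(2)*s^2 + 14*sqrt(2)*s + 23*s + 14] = 12*sqrt(2)*s^2 + 6*s + 60*sqrt(2)*s + 20 + 46*sqrt(2)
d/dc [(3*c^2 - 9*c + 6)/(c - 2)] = 3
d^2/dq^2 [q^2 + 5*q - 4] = 2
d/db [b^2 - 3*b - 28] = 2*b - 3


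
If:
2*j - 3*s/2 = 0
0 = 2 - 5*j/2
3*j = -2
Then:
No Solution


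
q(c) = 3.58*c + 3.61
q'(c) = 3.58000000000000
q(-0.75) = 0.92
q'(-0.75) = 3.58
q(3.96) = 17.79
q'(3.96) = 3.58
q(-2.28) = -4.55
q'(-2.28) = 3.58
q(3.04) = 14.49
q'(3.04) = 3.58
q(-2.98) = -7.06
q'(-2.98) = 3.58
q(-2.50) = -5.34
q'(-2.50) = 3.58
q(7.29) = 29.71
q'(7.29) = 3.58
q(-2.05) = -3.73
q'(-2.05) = 3.58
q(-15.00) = -50.09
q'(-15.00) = 3.58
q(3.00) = 14.35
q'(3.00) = 3.58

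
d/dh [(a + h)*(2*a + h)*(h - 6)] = 2*a^2 + 6*a*h - 18*a + 3*h^2 - 12*h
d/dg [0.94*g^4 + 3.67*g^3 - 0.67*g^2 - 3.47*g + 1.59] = 3.76*g^3 + 11.01*g^2 - 1.34*g - 3.47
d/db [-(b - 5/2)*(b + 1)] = 3/2 - 2*b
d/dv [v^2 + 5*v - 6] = 2*v + 5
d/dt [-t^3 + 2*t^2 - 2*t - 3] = -3*t^2 + 4*t - 2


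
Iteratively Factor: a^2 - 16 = (a - 4)*(a + 4)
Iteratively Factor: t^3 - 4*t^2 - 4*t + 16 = (t - 4)*(t^2 - 4) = (t - 4)*(t - 2)*(t + 2)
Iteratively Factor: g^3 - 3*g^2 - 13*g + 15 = (g - 1)*(g^2 - 2*g - 15) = (g - 5)*(g - 1)*(g + 3)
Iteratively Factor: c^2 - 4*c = (c - 4)*(c)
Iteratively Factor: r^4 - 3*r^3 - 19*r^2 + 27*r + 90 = (r + 3)*(r^3 - 6*r^2 - r + 30) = (r - 3)*(r + 3)*(r^2 - 3*r - 10) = (r - 5)*(r - 3)*(r + 3)*(r + 2)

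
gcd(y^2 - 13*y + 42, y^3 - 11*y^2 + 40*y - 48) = 1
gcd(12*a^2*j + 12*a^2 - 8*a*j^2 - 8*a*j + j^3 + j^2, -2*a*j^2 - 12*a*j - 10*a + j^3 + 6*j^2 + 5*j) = 2*a*j + 2*a - j^2 - j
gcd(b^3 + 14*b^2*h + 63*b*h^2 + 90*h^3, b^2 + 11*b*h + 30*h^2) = b^2 + 11*b*h + 30*h^2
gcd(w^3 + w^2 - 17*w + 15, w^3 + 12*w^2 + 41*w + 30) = w + 5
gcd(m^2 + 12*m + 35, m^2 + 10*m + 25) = m + 5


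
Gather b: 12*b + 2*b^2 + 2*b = 2*b^2 + 14*b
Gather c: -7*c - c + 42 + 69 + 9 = 120 - 8*c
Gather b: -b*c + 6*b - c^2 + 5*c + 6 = b*(6 - c) - c^2 + 5*c + 6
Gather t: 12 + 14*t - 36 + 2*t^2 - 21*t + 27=2*t^2 - 7*t + 3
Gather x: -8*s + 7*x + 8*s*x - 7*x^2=-8*s - 7*x^2 + x*(8*s + 7)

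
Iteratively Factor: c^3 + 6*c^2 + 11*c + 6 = (c + 2)*(c^2 + 4*c + 3) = (c + 2)*(c + 3)*(c + 1)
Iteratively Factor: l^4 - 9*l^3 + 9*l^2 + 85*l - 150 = (l - 2)*(l^3 - 7*l^2 - 5*l + 75) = (l - 5)*(l - 2)*(l^2 - 2*l - 15) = (l - 5)^2*(l - 2)*(l + 3)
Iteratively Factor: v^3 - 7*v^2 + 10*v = (v)*(v^2 - 7*v + 10) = v*(v - 2)*(v - 5)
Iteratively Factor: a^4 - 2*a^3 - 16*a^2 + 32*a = (a - 4)*(a^3 + 2*a^2 - 8*a) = (a - 4)*(a + 4)*(a^2 - 2*a) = a*(a - 4)*(a + 4)*(a - 2)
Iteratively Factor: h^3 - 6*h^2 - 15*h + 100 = (h + 4)*(h^2 - 10*h + 25) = (h - 5)*(h + 4)*(h - 5)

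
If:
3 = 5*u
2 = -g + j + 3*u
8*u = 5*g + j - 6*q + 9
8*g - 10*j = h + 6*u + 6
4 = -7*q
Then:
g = -137/105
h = -944/105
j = -116/105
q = -4/7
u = 3/5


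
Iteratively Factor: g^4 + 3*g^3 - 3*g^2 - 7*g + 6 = (g + 3)*(g^3 - 3*g + 2) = (g + 2)*(g + 3)*(g^2 - 2*g + 1) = (g - 1)*(g + 2)*(g + 3)*(g - 1)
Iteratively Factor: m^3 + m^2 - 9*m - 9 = (m + 3)*(m^2 - 2*m - 3) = (m + 1)*(m + 3)*(m - 3)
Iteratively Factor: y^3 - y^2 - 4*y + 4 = (y - 1)*(y^2 - 4) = (y - 2)*(y - 1)*(y + 2)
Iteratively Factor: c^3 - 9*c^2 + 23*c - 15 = (c - 5)*(c^2 - 4*c + 3) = (c - 5)*(c - 1)*(c - 3)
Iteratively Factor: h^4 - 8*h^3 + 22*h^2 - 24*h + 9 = (h - 3)*(h^3 - 5*h^2 + 7*h - 3) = (h - 3)*(h - 1)*(h^2 - 4*h + 3) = (h - 3)*(h - 1)^2*(h - 3)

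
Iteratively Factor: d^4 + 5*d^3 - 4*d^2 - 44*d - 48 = (d + 4)*(d^3 + d^2 - 8*d - 12) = (d + 2)*(d + 4)*(d^2 - d - 6) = (d + 2)^2*(d + 4)*(d - 3)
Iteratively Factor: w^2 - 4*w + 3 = (w - 1)*(w - 3)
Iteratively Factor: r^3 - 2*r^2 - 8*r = (r)*(r^2 - 2*r - 8) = r*(r + 2)*(r - 4)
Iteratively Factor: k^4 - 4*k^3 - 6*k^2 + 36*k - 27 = (k + 3)*(k^3 - 7*k^2 + 15*k - 9) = (k - 3)*(k + 3)*(k^2 - 4*k + 3) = (k - 3)*(k - 1)*(k + 3)*(k - 3)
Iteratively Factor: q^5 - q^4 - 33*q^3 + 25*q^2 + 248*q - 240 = (q - 3)*(q^4 + 2*q^3 - 27*q^2 - 56*q + 80) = (q - 3)*(q + 4)*(q^3 - 2*q^2 - 19*q + 20) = (q - 3)*(q + 4)^2*(q^2 - 6*q + 5) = (q - 5)*(q - 3)*(q + 4)^2*(q - 1)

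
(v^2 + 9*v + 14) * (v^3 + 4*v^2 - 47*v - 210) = v^5 + 13*v^4 + 3*v^3 - 577*v^2 - 2548*v - 2940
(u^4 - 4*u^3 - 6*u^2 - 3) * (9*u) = 9*u^5 - 36*u^4 - 54*u^3 - 27*u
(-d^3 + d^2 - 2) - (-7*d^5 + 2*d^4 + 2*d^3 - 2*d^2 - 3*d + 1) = 7*d^5 - 2*d^4 - 3*d^3 + 3*d^2 + 3*d - 3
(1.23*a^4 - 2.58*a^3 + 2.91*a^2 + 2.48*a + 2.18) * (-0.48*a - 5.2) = -0.5904*a^5 - 5.1576*a^4 + 12.0192*a^3 - 16.3224*a^2 - 13.9424*a - 11.336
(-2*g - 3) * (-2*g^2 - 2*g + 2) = 4*g^3 + 10*g^2 + 2*g - 6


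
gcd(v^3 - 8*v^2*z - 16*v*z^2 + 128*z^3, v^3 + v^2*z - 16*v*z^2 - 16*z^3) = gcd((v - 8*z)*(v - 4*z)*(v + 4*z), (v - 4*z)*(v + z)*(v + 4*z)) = -v^2 + 16*z^2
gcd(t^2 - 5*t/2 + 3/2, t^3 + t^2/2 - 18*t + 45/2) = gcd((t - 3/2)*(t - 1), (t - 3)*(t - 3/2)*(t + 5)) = t - 3/2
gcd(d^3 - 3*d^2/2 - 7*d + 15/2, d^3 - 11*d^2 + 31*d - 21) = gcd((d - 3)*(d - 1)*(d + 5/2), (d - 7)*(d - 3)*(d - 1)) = d^2 - 4*d + 3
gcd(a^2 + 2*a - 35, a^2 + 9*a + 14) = a + 7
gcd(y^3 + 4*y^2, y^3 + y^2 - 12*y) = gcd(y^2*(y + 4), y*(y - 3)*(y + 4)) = y^2 + 4*y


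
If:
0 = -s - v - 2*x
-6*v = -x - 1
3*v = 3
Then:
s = -11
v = 1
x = 5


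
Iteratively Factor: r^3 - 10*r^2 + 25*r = (r - 5)*(r^2 - 5*r) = r*(r - 5)*(r - 5)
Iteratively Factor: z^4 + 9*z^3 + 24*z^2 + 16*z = (z + 4)*(z^3 + 5*z^2 + 4*z) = (z + 1)*(z + 4)*(z^2 + 4*z) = z*(z + 1)*(z + 4)*(z + 4)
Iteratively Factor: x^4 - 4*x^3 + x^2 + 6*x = (x)*(x^3 - 4*x^2 + x + 6) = x*(x - 2)*(x^2 - 2*x - 3) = x*(x - 3)*(x - 2)*(x + 1)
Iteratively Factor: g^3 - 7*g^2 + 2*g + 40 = (g - 4)*(g^2 - 3*g - 10) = (g - 4)*(g + 2)*(g - 5)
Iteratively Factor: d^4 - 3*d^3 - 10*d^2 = (d - 5)*(d^3 + 2*d^2) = (d - 5)*(d + 2)*(d^2) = d*(d - 5)*(d + 2)*(d)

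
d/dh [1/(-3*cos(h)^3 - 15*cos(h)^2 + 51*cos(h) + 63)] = (-3*cos(h)^2 - 10*cos(h) + 17)*sin(h)/(3*(cos(h)^3 + 5*cos(h)^2 - 17*cos(h) - 21)^2)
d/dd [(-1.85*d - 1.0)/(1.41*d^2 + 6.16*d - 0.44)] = (2.6085*d^2 + 2.82*d + 6.974)/(1.9881*d^4 + 17.3712*d^3 + 36.7048*d^2 - 5.4208*d + 0.1936)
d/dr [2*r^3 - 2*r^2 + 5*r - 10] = 6*r^2 - 4*r + 5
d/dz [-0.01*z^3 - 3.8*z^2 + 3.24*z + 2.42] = -0.03*z^2 - 7.6*z + 3.24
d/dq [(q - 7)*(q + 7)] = 2*q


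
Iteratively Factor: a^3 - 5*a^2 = (a - 5)*(a^2) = a*(a - 5)*(a)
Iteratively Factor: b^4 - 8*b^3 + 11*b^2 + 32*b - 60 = (b - 3)*(b^3 - 5*b^2 - 4*b + 20) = (b - 3)*(b - 2)*(b^2 - 3*b - 10) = (b - 5)*(b - 3)*(b - 2)*(b + 2)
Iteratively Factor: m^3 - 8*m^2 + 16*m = (m - 4)*(m^2 - 4*m) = (m - 4)^2*(m)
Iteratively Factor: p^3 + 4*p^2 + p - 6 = (p + 3)*(p^2 + p - 2) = (p - 1)*(p + 3)*(p + 2)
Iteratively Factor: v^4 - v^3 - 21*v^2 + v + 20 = (v + 1)*(v^3 - 2*v^2 - 19*v + 20) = (v - 1)*(v + 1)*(v^2 - v - 20) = (v - 5)*(v - 1)*(v + 1)*(v + 4)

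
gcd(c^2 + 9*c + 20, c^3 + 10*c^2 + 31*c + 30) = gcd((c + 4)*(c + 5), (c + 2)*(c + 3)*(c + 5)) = c + 5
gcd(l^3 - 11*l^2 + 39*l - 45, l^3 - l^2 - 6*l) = l - 3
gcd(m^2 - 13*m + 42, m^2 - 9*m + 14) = m - 7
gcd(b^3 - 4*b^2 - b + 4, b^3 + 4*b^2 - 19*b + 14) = b - 1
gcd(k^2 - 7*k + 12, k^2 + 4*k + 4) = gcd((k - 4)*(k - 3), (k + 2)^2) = 1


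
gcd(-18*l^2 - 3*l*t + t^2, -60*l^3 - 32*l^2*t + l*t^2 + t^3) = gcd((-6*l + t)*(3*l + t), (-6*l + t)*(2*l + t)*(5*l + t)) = -6*l + t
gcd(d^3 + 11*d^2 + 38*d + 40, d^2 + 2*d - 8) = d + 4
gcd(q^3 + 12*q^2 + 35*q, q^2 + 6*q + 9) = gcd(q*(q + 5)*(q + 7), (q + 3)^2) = 1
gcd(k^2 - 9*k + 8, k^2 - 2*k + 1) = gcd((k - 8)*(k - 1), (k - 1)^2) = k - 1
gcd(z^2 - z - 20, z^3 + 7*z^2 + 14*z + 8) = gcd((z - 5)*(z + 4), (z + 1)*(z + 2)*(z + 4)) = z + 4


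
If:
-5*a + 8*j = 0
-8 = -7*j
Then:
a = 64/35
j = 8/7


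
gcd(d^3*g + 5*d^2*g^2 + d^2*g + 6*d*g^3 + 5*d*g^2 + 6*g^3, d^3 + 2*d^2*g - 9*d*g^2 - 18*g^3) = d^2 + 5*d*g + 6*g^2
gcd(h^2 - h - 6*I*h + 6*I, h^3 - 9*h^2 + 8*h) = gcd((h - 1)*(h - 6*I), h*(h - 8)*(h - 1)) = h - 1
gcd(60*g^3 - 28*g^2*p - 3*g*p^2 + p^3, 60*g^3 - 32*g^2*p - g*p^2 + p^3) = -2*g + p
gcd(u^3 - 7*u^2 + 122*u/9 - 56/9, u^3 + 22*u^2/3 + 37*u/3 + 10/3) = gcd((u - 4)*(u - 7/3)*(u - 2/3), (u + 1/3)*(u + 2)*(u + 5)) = 1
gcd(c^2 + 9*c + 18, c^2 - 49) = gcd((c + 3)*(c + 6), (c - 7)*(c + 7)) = 1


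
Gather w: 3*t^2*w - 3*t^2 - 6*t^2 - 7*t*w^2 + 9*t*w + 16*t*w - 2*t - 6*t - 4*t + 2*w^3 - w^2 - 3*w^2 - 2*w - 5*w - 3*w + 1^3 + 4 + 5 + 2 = -9*t^2 - 12*t + 2*w^3 + w^2*(-7*t - 4) + w*(3*t^2 + 25*t - 10) + 12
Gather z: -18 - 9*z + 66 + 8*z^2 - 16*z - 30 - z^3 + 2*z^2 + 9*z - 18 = -z^3 + 10*z^2 - 16*z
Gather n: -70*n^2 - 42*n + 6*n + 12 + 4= -70*n^2 - 36*n + 16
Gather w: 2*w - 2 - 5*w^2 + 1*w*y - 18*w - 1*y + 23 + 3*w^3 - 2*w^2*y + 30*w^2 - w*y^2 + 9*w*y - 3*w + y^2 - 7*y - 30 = 3*w^3 + w^2*(25 - 2*y) + w*(-y^2 + 10*y - 19) + y^2 - 8*y - 9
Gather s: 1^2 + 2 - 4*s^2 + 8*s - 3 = -4*s^2 + 8*s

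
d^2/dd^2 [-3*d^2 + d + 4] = -6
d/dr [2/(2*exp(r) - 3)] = -4*exp(r)/(2*exp(r) - 3)^2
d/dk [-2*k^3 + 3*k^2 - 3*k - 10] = -6*k^2 + 6*k - 3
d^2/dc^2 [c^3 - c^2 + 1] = 6*c - 2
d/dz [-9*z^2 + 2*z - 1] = 2 - 18*z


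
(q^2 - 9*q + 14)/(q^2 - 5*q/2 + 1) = 2*(q - 7)/(2*q - 1)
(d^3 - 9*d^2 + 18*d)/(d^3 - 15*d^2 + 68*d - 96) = d*(d - 6)/(d^2 - 12*d + 32)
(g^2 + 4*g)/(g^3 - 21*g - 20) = g/(g^2 - 4*g - 5)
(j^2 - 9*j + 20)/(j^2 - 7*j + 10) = (j - 4)/(j - 2)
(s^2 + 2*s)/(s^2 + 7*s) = (s + 2)/(s + 7)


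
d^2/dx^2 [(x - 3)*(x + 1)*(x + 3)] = 6*x + 2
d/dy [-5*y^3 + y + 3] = 1 - 15*y^2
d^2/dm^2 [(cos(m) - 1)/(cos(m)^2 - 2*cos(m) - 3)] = (-cos(m)^4 + 3*cos(m)^3 - 25*cos(m)^2 + 41*cos(m) - 26)/(cos(m)^5 - 7*cos(m)^4 + 10*cos(m)^3 + 18*cos(m)^2 - 27*cos(m) - 27)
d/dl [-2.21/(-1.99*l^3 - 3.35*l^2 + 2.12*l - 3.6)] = (-13.1937*l^2 - 14.807*l + 4.6852)/(1.99*l^3 + 3.35*l^2 - 2.12*l + 3.6)^2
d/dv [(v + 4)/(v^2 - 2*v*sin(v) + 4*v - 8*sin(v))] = (2*cos(v) - 1)/(v - 2*sin(v))^2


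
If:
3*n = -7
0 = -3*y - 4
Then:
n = -7/3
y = -4/3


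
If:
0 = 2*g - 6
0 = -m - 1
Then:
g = 3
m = -1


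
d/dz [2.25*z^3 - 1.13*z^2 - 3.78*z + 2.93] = 6.75*z^2 - 2.26*z - 3.78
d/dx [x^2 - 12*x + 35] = 2*x - 12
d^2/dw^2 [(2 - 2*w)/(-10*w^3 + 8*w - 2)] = 2*((w - 1)*(15*w^2 - 4)^2 + (-15*w^2 - 15*w*(w - 1) + 4)*(5*w^3 - 4*w + 1))/(5*w^3 - 4*w + 1)^3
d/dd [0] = 0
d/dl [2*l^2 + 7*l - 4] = 4*l + 7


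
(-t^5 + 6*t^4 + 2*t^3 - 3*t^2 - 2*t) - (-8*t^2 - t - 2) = -t^5 + 6*t^4 + 2*t^3 + 5*t^2 - t + 2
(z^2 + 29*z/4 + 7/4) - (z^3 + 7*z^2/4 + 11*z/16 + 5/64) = -z^3 - 3*z^2/4 + 105*z/16 + 107/64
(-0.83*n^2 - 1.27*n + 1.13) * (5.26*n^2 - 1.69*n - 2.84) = -4.3658*n^4 - 5.2775*n^3 + 10.4473*n^2 + 1.6971*n - 3.2092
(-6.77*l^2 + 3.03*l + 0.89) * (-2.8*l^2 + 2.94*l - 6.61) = 18.956*l^4 - 28.3878*l^3 + 51.1659*l^2 - 17.4117*l - 5.8829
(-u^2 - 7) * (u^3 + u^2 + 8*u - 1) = -u^5 - u^4 - 15*u^3 - 6*u^2 - 56*u + 7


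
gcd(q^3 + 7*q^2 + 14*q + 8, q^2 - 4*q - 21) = 1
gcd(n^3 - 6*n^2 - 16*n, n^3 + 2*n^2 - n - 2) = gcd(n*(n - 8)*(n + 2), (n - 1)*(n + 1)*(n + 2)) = n + 2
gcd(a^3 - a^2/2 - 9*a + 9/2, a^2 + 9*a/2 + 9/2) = a + 3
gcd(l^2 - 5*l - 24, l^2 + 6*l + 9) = l + 3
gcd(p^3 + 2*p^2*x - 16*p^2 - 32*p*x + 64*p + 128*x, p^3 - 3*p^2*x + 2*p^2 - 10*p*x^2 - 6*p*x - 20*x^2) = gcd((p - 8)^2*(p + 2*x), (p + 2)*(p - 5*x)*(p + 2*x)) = p + 2*x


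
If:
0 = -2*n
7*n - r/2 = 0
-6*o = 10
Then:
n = 0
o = -5/3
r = 0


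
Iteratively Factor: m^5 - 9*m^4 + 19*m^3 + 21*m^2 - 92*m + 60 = (m - 5)*(m^4 - 4*m^3 - m^2 + 16*m - 12) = (m - 5)*(m - 3)*(m^3 - m^2 - 4*m + 4) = (m - 5)*(m - 3)*(m - 2)*(m^2 + m - 2) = (m - 5)*(m - 3)*(m - 2)*(m + 2)*(m - 1)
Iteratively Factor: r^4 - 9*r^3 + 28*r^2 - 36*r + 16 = (r - 4)*(r^3 - 5*r^2 + 8*r - 4) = (r - 4)*(r - 1)*(r^2 - 4*r + 4) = (r - 4)*(r - 2)*(r - 1)*(r - 2)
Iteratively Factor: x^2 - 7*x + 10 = (x - 5)*(x - 2)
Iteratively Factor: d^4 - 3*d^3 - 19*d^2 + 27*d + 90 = (d + 2)*(d^3 - 5*d^2 - 9*d + 45) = (d + 2)*(d + 3)*(d^2 - 8*d + 15) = (d - 3)*(d + 2)*(d + 3)*(d - 5)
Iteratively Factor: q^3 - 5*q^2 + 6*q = (q)*(q^2 - 5*q + 6) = q*(q - 3)*(q - 2)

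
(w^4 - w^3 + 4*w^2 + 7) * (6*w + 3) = 6*w^5 - 3*w^4 + 21*w^3 + 12*w^2 + 42*w + 21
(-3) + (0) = -3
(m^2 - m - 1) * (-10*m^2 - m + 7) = -10*m^4 + 9*m^3 + 18*m^2 - 6*m - 7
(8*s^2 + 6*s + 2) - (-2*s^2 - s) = 10*s^2 + 7*s + 2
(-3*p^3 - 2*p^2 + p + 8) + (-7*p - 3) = -3*p^3 - 2*p^2 - 6*p + 5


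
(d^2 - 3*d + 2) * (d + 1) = d^3 - 2*d^2 - d + 2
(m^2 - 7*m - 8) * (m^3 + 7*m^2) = m^5 - 57*m^3 - 56*m^2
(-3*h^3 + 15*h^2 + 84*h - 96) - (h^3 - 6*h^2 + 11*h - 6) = -4*h^3 + 21*h^2 + 73*h - 90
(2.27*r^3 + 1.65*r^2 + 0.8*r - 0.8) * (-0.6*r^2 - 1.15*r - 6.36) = -1.362*r^5 - 3.6005*r^4 - 16.8147*r^3 - 10.934*r^2 - 4.168*r + 5.088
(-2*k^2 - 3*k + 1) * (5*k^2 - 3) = -10*k^4 - 15*k^3 + 11*k^2 + 9*k - 3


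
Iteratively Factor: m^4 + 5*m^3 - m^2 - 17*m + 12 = (m + 3)*(m^3 + 2*m^2 - 7*m + 4) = (m + 3)*(m + 4)*(m^2 - 2*m + 1) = (m - 1)*(m + 3)*(m + 4)*(m - 1)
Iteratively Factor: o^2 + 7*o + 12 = (o + 4)*(o + 3)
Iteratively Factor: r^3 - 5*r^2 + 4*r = (r - 4)*(r^2 - r) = r*(r - 4)*(r - 1)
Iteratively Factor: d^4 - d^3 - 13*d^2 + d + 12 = (d + 3)*(d^3 - 4*d^2 - d + 4) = (d + 1)*(d + 3)*(d^2 - 5*d + 4) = (d - 4)*(d + 1)*(d + 3)*(d - 1)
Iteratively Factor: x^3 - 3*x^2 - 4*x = (x + 1)*(x^2 - 4*x) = x*(x + 1)*(x - 4)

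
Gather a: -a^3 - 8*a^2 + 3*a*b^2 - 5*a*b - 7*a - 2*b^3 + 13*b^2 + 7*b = -a^3 - 8*a^2 + a*(3*b^2 - 5*b - 7) - 2*b^3 + 13*b^2 + 7*b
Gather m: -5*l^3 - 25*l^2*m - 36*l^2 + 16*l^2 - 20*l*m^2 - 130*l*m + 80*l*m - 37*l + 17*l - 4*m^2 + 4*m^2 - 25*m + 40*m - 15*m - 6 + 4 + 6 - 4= -5*l^3 - 20*l^2 - 20*l*m^2 - 20*l + m*(-25*l^2 - 50*l)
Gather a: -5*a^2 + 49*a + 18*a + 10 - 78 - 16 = -5*a^2 + 67*a - 84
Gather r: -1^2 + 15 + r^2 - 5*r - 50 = r^2 - 5*r - 36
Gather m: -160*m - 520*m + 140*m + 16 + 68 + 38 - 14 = 108 - 540*m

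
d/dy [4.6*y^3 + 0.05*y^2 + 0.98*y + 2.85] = 13.8*y^2 + 0.1*y + 0.98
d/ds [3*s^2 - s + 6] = 6*s - 1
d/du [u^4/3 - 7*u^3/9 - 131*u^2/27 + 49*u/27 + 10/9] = 4*u^3/3 - 7*u^2/3 - 262*u/27 + 49/27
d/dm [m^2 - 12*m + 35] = 2*m - 12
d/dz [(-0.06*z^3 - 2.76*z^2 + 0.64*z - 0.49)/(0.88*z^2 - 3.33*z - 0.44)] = (-0.0528*z^4 + 0.3996*z^3 + 8.7068*z^2 + 3.2912*z - 1.9133)/(0.7744*z^4 - 5.8608*z^3 + 10.3145*z^2 + 2.9304*z + 0.1936)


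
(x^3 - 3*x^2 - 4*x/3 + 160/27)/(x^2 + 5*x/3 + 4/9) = (9*x^2 - 39*x + 40)/(3*(3*x + 1))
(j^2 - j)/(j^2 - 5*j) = (j - 1)/(j - 5)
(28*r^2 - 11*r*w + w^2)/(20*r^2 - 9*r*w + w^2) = (7*r - w)/(5*r - w)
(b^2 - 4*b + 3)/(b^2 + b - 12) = (b - 1)/(b + 4)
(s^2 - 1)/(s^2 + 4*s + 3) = (s - 1)/(s + 3)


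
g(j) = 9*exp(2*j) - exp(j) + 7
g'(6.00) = 2929182.82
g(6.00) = 1464396.69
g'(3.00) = 7241.63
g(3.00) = 3617.77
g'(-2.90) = -0.00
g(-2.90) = 6.97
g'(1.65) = 482.82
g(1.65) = 245.81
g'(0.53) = 50.26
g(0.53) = 31.28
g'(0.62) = 60.34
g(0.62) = 36.24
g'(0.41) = 39.36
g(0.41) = 25.93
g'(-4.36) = -0.01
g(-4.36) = 6.99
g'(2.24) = 1578.83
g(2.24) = 791.72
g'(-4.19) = -0.01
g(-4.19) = 6.99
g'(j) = 18*exp(2*j) - exp(j)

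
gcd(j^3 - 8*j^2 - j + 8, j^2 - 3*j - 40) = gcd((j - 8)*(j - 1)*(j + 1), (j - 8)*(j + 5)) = j - 8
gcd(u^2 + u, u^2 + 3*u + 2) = u + 1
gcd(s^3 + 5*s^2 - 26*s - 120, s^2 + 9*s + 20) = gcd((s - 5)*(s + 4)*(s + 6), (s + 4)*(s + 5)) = s + 4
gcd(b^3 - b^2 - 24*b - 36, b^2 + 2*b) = b + 2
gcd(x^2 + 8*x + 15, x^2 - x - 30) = x + 5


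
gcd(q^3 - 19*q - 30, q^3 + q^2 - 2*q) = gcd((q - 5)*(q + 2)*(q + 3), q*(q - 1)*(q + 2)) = q + 2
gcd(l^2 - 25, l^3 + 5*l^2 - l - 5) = l + 5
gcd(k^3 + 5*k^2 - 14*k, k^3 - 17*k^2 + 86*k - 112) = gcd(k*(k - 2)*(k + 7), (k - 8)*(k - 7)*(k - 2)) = k - 2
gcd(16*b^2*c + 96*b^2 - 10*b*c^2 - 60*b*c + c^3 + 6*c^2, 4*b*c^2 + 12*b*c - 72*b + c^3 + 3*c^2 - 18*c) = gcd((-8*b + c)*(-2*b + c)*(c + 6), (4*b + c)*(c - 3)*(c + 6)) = c + 6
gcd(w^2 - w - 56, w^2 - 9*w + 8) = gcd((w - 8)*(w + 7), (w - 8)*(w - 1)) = w - 8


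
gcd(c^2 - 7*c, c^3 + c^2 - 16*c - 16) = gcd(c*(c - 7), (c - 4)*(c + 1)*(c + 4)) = 1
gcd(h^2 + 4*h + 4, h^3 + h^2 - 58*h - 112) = h + 2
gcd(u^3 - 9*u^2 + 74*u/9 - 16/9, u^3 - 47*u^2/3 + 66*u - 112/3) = u^2 - 26*u/3 + 16/3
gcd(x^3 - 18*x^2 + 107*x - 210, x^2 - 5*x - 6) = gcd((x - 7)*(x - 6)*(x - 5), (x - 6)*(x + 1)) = x - 6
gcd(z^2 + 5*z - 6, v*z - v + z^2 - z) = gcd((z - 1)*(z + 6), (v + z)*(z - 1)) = z - 1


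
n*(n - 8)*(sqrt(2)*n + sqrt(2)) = sqrt(2)*n^3 - 7*sqrt(2)*n^2 - 8*sqrt(2)*n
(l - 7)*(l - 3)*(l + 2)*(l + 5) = l^4 - 3*l^3 - 39*l^2 + 47*l + 210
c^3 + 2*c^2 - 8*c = c*(c - 2)*(c + 4)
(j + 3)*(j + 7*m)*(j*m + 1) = j^3*m + 7*j^2*m^2 + 3*j^2*m + j^2 + 21*j*m^2 + 7*j*m + 3*j + 21*m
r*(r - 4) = r^2 - 4*r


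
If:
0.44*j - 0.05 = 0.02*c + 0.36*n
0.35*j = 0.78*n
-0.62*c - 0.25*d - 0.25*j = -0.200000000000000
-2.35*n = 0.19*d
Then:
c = 0.75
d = -1.30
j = 0.23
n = 0.10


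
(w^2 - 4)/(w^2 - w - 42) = (4 - w^2)/(-w^2 + w + 42)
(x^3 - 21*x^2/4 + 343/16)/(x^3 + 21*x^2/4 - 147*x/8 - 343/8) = (x - 7/2)/(x + 7)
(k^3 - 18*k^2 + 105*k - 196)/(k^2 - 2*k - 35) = (k^2 - 11*k + 28)/(k + 5)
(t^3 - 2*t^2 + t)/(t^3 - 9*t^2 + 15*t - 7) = t/(t - 7)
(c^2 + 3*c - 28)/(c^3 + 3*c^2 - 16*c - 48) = (c + 7)/(c^2 + 7*c + 12)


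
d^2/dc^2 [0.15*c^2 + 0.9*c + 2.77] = 0.300000000000000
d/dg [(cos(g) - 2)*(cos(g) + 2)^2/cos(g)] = -2*(cos(g) + 1 + 4/cos(g)^2)*sin(g)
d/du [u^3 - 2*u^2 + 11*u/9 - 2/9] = 3*u^2 - 4*u + 11/9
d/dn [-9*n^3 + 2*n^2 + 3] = n*(4 - 27*n)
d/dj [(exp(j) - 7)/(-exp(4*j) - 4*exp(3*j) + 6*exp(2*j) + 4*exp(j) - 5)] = (3*exp(3*j) - 17*exp(2*j) - 107*exp(j) - 23)*exp(j)/(exp(7*j) + 9*exp(6*j) + 13*exp(5*j) - 43*exp(4*j) - 29*exp(3*j) + 59*exp(2*j) + 15*exp(j) - 25)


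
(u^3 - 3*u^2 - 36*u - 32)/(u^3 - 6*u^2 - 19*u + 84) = (u^2 - 7*u - 8)/(u^2 - 10*u + 21)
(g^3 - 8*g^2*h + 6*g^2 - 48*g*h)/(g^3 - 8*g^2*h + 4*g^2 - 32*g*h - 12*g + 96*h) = g/(g - 2)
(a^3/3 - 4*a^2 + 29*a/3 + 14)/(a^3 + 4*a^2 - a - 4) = (a^2 - 13*a + 42)/(3*(a^2 + 3*a - 4))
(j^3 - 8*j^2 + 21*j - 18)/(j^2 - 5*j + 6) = j - 3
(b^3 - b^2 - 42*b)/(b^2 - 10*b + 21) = b*(b + 6)/(b - 3)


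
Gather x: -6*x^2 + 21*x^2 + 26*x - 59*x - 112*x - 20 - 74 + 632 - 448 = 15*x^2 - 145*x + 90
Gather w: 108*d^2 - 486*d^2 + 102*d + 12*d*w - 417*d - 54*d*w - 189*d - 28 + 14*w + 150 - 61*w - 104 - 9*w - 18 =-378*d^2 - 504*d + w*(-42*d - 56)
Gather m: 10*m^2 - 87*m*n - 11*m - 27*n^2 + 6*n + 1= 10*m^2 + m*(-87*n - 11) - 27*n^2 + 6*n + 1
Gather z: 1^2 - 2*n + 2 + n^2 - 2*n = n^2 - 4*n + 3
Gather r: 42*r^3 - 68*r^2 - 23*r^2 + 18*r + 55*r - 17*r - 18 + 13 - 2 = 42*r^3 - 91*r^2 + 56*r - 7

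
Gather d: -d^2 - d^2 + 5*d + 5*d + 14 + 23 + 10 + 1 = -2*d^2 + 10*d + 48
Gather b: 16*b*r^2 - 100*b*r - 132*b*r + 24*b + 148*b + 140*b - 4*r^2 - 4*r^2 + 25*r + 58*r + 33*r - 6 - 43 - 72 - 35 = b*(16*r^2 - 232*r + 312) - 8*r^2 + 116*r - 156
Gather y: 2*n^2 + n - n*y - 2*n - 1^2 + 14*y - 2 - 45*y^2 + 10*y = 2*n^2 - n - 45*y^2 + y*(24 - n) - 3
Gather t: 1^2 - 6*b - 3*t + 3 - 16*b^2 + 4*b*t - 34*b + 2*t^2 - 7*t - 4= -16*b^2 - 40*b + 2*t^2 + t*(4*b - 10)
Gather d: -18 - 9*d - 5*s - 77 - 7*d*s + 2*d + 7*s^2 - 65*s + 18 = d*(-7*s - 7) + 7*s^2 - 70*s - 77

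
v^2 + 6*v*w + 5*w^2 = (v + w)*(v + 5*w)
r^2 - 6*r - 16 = (r - 8)*(r + 2)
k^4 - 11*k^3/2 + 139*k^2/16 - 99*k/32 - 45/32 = (k - 3)*(k - 3/2)*(k - 5/4)*(k + 1/4)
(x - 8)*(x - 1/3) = x^2 - 25*x/3 + 8/3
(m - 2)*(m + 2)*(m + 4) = m^3 + 4*m^2 - 4*m - 16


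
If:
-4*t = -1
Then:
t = 1/4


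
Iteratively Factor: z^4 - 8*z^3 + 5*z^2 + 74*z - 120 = (z - 4)*(z^3 - 4*z^2 - 11*z + 30) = (z - 4)*(z + 3)*(z^2 - 7*z + 10) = (z - 4)*(z - 2)*(z + 3)*(z - 5)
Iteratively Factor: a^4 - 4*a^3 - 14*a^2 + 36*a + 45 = (a - 3)*(a^3 - a^2 - 17*a - 15) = (a - 3)*(a + 3)*(a^2 - 4*a - 5) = (a - 3)*(a + 1)*(a + 3)*(a - 5)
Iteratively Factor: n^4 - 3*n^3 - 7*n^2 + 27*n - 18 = (n - 1)*(n^3 - 2*n^2 - 9*n + 18) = (n - 3)*(n - 1)*(n^2 + n - 6) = (n - 3)*(n - 2)*(n - 1)*(n + 3)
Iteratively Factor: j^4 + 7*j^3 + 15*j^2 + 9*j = (j + 3)*(j^3 + 4*j^2 + 3*j) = (j + 3)^2*(j^2 + j) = j*(j + 3)^2*(j + 1)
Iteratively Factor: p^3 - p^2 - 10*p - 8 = (p - 4)*(p^2 + 3*p + 2) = (p - 4)*(p + 2)*(p + 1)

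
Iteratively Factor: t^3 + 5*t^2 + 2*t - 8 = (t - 1)*(t^2 + 6*t + 8) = (t - 1)*(t + 4)*(t + 2)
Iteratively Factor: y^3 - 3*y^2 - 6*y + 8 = (y + 2)*(y^2 - 5*y + 4) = (y - 1)*(y + 2)*(y - 4)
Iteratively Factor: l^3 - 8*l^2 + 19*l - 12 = (l - 1)*(l^2 - 7*l + 12) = (l - 3)*(l - 1)*(l - 4)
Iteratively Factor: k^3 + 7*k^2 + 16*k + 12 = (k + 3)*(k^2 + 4*k + 4) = (k + 2)*(k + 3)*(k + 2)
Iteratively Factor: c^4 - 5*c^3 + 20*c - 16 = (c - 4)*(c^3 - c^2 - 4*c + 4) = (c - 4)*(c - 1)*(c^2 - 4) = (c - 4)*(c - 1)*(c + 2)*(c - 2)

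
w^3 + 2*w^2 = w^2*(w + 2)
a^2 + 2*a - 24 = (a - 4)*(a + 6)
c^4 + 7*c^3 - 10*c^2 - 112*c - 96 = (c - 4)*(c + 1)*(c + 4)*(c + 6)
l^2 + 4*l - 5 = (l - 1)*(l + 5)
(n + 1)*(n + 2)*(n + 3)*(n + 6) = n^4 + 12*n^3 + 47*n^2 + 72*n + 36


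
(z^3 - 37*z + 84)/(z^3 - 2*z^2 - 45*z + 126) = (z - 4)/(z - 6)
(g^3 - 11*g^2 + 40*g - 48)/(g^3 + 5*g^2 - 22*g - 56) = (g^2 - 7*g + 12)/(g^2 + 9*g + 14)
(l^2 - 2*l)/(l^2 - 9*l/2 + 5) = 2*l/(2*l - 5)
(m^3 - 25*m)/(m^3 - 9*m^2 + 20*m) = (m + 5)/(m - 4)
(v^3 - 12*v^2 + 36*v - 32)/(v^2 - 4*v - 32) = (v^2 - 4*v + 4)/(v + 4)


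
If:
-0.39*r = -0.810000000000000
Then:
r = 2.08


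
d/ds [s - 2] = 1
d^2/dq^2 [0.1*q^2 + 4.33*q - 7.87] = 0.200000000000000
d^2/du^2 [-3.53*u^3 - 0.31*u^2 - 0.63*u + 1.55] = -21.18*u - 0.62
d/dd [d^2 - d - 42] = 2*d - 1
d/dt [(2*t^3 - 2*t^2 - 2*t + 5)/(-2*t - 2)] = (-4*t^3 - 4*t^2 + 4*t + 7)/(2*(t^2 + 2*t + 1))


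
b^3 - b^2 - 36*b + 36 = (b - 6)*(b - 1)*(b + 6)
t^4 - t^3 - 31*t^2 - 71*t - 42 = (t - 7)*(t + 1)*(t + 2)*(t + 3)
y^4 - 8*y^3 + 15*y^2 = y^2*(y - 5)*(y - 3)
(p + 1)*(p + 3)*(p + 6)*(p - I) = p^4 + 10*p^3 - I*p^3 + 27*p^2 - 10*I*p^2 + 18*p - 27*I*p - 18*I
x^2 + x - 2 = (x - 1)*(x + 2)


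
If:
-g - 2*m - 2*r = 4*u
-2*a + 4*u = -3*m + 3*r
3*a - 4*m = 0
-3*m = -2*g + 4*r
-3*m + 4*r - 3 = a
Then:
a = -28/43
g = -25/86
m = -21/43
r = 19/86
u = 71/344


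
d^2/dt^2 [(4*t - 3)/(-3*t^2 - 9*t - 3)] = 2*(-(2*t + 3)^2*(4*t - 3) + 3*(4*t + 3)*(t^2 + 3*t + 1))/(3*(t^2 + 3*t + 1)^3)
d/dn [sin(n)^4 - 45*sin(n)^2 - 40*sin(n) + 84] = 2*(2*sin(n)^3 - 45*sin(n) - 20)*cos(n)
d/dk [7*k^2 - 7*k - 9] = 14*k - 7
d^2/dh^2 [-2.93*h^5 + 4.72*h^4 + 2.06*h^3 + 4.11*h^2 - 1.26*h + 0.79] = -58.6*h^3 + 56.64*h^2 + 12.36*h + 8.22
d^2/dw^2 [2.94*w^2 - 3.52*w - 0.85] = 5.88000000000000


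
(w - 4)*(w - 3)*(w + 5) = w^3 - 2*w^2 - 23*w + 60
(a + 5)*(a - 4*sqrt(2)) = a^2 - 4*sqrt(2)*a + 5*a - 20*sqrt(2)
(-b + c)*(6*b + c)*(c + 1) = -6*b^2*c - 6*b^2 + 5*b*c^2 + 5*b*c + c^3 + c^2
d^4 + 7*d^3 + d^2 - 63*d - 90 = (d - 3)*(d + 2)*(d + 3)*(d + 5)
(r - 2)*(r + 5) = r^2 + 3*r - 10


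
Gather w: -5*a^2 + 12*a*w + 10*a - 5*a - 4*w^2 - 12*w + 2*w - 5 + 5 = -5*a^2 + 5*a - 4*w^2 + w*(12*a - 10)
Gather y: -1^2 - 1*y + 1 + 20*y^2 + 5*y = 20*y^2 + 4*y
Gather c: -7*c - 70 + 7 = -7*c - 63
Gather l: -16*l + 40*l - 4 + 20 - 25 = 24*l - 9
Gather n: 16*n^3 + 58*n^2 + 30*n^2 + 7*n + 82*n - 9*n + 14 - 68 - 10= 16*n^3 + 88*n^2 + 80*n - 64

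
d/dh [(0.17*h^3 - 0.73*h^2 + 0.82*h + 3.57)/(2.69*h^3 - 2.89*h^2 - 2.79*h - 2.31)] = (-2.22044604925031e-16*h^5 + 1.4724*h^4 - 5.3602*h^3 - 25.5815*h^2 + 24.0072*h + 8.0661)/(7.2361*h^6 - 15.5482*h^5 - 6.6581*h^4 + 3.6984*h^3 + 21.1359*h^2 + 12.8898*h + 5.3361)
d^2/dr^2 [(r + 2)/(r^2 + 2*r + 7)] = 2*(4*(r + 1)^2*(r + 2) - (3*r + 4)*(r^2 + 2*r + 7))/(r^2 + 2*r + 7)^3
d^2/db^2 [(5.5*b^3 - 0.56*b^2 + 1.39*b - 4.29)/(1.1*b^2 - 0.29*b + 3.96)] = (-1.4210854715202e-14*b^5 - 3.5527136788005e-15*b^4 - 43.98438*b^3 - 54.40644*b^2 + 489.37482*b + 22.282062)/(1.331*b^6 - 1.0527*b^5 + 14.65233*b^4 - 7.603829*b^3 + 52.748388*b^2 - 13.642992*b + 62.099136)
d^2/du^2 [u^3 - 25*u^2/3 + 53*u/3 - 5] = 6*u - 50/3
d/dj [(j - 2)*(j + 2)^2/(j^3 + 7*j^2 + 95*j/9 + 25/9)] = 9*(45*j^4 + 262*j^3 + 733*j^2 + 1108*j + 660)/(81*j^6 + 1134*j^5 + 5679*j^4 + 12420*j^3 + 12175*j^2 + 4750*j + 625)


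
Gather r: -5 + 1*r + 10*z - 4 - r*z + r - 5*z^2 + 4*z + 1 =r*(2 - z) - 5*z^2 + 14*z - 8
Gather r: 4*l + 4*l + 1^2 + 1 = 8*l + 2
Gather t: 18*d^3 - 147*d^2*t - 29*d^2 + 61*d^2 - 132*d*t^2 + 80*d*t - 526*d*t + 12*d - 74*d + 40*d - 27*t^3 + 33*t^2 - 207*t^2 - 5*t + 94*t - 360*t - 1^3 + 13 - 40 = 18*d^3 + 32*d^2 - 22*d - 27*t^3 + t^2*(-132*d - 174) + t*(-147*d^2 - 446*d - 271) - 28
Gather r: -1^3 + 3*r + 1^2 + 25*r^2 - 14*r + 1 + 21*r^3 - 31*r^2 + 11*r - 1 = 21*r^3 - 6*r^2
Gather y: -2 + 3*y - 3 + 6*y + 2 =9*y - 3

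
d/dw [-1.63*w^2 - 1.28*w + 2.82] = -3.26*w - 1.28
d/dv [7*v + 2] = 7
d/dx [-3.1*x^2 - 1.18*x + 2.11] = -6.2*x - 1.18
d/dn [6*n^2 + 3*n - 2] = 12*n + 3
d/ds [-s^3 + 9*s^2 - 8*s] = -3*s^2 + 18*s - 8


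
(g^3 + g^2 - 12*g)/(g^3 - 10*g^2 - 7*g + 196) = g*(g - 3)/(g^2 - 14*g + 49)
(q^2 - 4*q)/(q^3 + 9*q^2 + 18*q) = (q - 4)/(q^2 + 9*q + 18)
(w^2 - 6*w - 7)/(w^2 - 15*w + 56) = (w + 1)/(w - 8)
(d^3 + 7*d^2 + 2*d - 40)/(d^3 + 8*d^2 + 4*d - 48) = (d + 5)/(d + 6)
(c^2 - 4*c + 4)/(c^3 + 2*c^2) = (c^2 - 4*c + 4)/(c^2*(c + 2))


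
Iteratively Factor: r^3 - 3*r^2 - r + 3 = (r + 1)*(r^2 - 4*r + 3) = (r - 1)*(r + 1)*(r - 3)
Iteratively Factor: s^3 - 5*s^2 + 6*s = (s)*(s^2 - 5*s + 6) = s*(s - 3)*(s - 2)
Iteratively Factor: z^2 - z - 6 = (z - 3)*(z + 2)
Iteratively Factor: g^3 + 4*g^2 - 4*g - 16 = (g + 4)*(g^2 - 4) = (g - 2)*(g + 4)*(g + 2)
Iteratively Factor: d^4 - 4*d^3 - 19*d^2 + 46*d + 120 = (d + 3)*(d^3 - 7*d^2 + 2*d + 40) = (d - 4)*(d + 3)*(d^2 - 3*d - 10) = (d - 5)*(d - 4)*(d + 3)*(d + 2)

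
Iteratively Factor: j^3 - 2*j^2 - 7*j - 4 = (j - 4)*(j^2 + 2*j + 1) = (j - 4)*(j + 1)*(j + 1)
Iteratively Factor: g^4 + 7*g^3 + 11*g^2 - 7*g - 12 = (g - 1)*(g^3 + 8*g^2 + 19*g + 12) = (g - 1)*(g + 4)*(g^2 + 4*g + 3) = (g - 1)*(g + 1)*(g + 4)*(g + 3)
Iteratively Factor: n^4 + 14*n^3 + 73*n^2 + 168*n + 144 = (n + 4)*(n^3 + 10*n^2 + 33*n + 36) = (n + 3)*(n + 4)*(n^2 + 7*n + 12) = (n + 3)*(n + 4)^2*(n + 3)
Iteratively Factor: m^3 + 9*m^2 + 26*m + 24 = (m + 4)*(m^2 + 5*m + 6) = (m + 2)*(m + 4)*(m + 3)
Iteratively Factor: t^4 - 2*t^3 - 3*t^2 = (t)*(t^3 - 2*t^2 - 3*t) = t^2*(t^2 - 2*t - 3) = t^2*(t - 3)*(t + 1)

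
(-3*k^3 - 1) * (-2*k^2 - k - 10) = 6*k^5 + 3*k^4 + 30*k^3 + 2*k^2 + k + 10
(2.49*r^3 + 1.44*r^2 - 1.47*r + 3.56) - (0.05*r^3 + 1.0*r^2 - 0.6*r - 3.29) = 2.44*r^3 + 0.44*r^2 - 0.87*r + 6.85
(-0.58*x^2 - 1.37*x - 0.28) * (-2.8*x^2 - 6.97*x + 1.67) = 1.624*x^4 + 7.8786*x^3 + 9.3643*x^2 - 0.3363*x - 0.4676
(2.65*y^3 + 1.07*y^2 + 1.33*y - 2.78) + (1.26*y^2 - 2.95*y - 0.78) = 2.65*y^3 + 2.33*y^2 - 1.62*y - 3.56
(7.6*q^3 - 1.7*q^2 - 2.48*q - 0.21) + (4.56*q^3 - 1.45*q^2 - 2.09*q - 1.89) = 12.16*q^3 - 3.15*q^2 - 4.57*q - 2.1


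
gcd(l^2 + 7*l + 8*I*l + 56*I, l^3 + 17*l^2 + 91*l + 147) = l + 7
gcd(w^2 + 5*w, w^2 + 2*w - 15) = w + 5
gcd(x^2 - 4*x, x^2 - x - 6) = 1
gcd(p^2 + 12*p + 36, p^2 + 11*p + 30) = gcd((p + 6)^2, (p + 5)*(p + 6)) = p + 6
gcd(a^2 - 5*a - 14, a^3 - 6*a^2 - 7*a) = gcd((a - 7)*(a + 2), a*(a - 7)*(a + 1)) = a - 7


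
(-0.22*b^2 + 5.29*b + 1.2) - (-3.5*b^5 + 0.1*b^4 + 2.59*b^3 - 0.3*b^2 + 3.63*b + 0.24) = 3.5*b^5 - 0.1*b^4 - 2.59*b^3 + 0.08*b^2 + 1.66*b + 0.96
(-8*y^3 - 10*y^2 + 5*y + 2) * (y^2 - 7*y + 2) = -8*y^5 + 46*y^4 + 59*y^3 - 53*y^2 - 4*y + 4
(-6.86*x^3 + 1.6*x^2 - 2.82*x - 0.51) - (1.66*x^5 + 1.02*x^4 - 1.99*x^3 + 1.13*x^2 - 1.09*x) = -1.66*x^5 - 1.02*x^4 - 4.87*x^3 + 0.47*x^2 - 1.73*x - 0.51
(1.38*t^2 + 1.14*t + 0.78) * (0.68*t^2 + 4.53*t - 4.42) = 0.9384*t^4 + 7.0266*t^3 - 0.404999999999999*t^2 - 1.5054*t - 3.4476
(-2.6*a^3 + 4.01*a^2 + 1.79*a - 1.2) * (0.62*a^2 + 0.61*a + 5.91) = -1.612*a^5 + 0.9002*a^4 - 11.8101*a^3 + 24.047*a^2 + 9.8469*a - 7.092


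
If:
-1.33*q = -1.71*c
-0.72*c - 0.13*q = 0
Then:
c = 0.00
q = 0.00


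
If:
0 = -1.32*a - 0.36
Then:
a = -0.27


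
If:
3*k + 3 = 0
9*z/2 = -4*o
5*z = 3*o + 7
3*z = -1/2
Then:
No Solution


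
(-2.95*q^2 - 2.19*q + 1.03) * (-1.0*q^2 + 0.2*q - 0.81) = 2.95*q^4 + 1.6*q^3 + 0.9215*q^2 + 1.9799*q - 0.8343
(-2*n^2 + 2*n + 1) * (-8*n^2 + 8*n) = 16*n^4 - 32*n^3 + 8*n^2 + 8*n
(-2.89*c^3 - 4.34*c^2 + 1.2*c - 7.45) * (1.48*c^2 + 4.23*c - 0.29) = -4.2772*c^5 - 18.6479*c^4 - 15.7441*c^3 - 4.6914*c^2 - 31.8615*c + 2.1605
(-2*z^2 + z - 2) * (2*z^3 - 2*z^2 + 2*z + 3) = -4*z^5 + 6*z^4 - 10*z^3 - z - 6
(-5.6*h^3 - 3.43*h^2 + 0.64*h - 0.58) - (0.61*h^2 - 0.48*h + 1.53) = -5.6*h^3 - 4.04*h^2 + 1.12*h - 2.11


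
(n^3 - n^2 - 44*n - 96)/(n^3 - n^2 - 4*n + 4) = (n^3 - n^2 - 44*n - 96)/(n^3 - n^2 - 4*n + 4)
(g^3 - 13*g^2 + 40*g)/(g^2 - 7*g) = (g^2 - 13*g + 40)/(g - 7)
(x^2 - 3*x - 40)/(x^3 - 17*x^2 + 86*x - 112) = (x + 5)/(x^2 - 9*x + 14)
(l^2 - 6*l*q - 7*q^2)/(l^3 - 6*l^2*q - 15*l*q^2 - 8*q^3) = (-l + 7*q)/(-l^2 + 7*l*q + 8*q^2)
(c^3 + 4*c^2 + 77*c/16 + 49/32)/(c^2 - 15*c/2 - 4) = (16*c^2 + 56*c + 49)/(16*(c - 8))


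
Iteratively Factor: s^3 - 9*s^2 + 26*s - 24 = (s - 4)*(s^2 - 5*s + 6) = (s - 4)*(s - 2)*(s - 3)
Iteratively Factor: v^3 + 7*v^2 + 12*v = (v)*(v^2 + 7*v + 12) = v*(v + 3)*(v + 4)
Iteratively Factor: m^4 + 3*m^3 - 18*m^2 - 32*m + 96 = (m - 2)*(m^3 + 5*m^2 - 8*m - 48) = (m - 2)*(m + 4)*(m^2 + m - 12) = (m - 3)*(m - 2)*(m + 4)*(m + 4)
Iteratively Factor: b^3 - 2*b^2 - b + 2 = (b - 1)*(b^2 - b - 2) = (b - 1)*(b + 1)*(b - 2)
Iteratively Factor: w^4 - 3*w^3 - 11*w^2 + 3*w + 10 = (w + 2)*(w^3 - 5*w^2 - w + 5) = (w - 5)*(w + 2)*(w^2 - 1) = (w - 5)*(w - 1)*(w + 2)*(w + 1)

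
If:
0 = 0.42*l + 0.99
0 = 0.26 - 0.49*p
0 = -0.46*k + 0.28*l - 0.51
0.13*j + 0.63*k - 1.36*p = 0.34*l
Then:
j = 11.71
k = -2.54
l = -2.36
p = 0.53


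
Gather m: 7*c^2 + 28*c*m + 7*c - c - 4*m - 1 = 7*c^2 + 6*c + m*(28*c - 4) - 1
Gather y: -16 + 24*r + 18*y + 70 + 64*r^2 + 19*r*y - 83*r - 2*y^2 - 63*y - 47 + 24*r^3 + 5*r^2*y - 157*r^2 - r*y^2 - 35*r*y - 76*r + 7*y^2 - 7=24*r^3 - 93*r^2 - 135*r + y^2*(5 - r) + y*(5*r^2 - 16*r - 45)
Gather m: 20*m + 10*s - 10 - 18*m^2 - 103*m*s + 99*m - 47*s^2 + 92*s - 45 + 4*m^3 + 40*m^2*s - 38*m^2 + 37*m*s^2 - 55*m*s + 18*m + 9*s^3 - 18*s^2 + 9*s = 4*m^3 + m^2*(40*s - 56) + m*(37*s^2 - 158*s + 137) + 9*s^3 - 65*s^2 + 111*s - 55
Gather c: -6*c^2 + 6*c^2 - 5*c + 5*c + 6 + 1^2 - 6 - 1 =0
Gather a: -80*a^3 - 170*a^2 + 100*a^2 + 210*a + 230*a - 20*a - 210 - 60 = -80*a^3 - 70*a^2 + 420*a - 270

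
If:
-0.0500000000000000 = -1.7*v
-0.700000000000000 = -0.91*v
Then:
No Solution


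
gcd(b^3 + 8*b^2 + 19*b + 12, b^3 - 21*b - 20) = b^2 + 5*b + 4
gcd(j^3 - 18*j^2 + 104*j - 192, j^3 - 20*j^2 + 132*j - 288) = j^2 - 14*j + 48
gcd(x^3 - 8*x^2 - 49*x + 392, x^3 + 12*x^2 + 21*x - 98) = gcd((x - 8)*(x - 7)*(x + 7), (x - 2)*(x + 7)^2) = x + 7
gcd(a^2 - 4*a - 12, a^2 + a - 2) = a + 2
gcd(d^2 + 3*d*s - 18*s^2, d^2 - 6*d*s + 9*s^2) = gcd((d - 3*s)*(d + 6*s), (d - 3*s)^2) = -d + 3*s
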